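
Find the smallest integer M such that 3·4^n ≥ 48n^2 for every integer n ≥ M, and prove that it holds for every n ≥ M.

M = 4

At n = 3: 192 < 432, so the inequality fails and M ≥ 4. We prove 3·4^n ≥ 48n^2 for all n ≥ 4.
Base case (n = 4): 3·4^n = 768 and 48n^2 = 768, so 768 ≥ 768.
Suppose the result is true for n = i, so 3·4^i ≥ 48i^2.
Then 3·4^(i + 1) = 4·(3·4^i) ≥ 4·(48i^2).
Also, for i ≥ 4 we have 4·(48i^2) ≥ 48(i+1)^2, since 4 ≥ (1 + 1/i)^2 for all i ≥ 4.
Combining, 3·4^(i + 1) ≥ 48(i+1)^2.
By induction, the statement is established for all n ≥ 4.
Hence the smallest such M is 4.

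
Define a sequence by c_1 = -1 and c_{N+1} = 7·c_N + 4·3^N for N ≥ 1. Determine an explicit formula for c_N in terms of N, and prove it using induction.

c_N = -3^N + 2·7^(N - 1)

Computing the first terms: c_1 = -1, c_2 = 5, c_3 = 71. This suggests c_N = -3^N + 2·7^(N - 1).
For the base case N = 1: the formula gives -1 = -1 = c_1.
Suppose the result is true for N = k, so c_k = -3^k + 2·7^(k - 1).
Then c_{k+1} = 7·c_k + 4·3^k = 7·(-3^k + 2·7^(k - 1)) + 4·3^k = -3^(k + 1) + 2·7^k = -3^(k+1) + 2·7^((k+1) - 1),
which is the claimed formula at N = k+1.
Hence, by induction on N, the claim holds for every N ≥ 1.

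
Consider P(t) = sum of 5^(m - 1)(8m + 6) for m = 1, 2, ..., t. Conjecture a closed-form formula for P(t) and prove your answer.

We claim P(t) = 5^t(2t + 1) - 1 for all t ≥ 1.
For the base case t = 1: P(1) = 14, and the closed form gives 14. They agree.
Inductive step: suppose the statement holds for some m ≥ 1, so P(m) = 5^m(2m + 1) - 1.
Then P(m+1) = P(m) + (5^m(8m + 14)) = (5^m(2m + 1) - 1) + (5^m(8m + 14)).
Simplifying, P(m+1) = 10·5^m·m + 15·5^m - 1 = 5^(m+1)(2(m+1) + 1) - 1,
which is the closed form with t = m+1.
Hence, by induction on t, the claim holds for every t ≥ 1.

P(t) = 5^t(2t + 1) - 1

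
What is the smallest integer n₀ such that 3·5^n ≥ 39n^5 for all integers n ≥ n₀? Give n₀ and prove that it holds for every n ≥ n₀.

At n = 8: 1171875 < 1277952, so the inequality fails and n₀ ≥ 9. We prove 3·5^n ≥ 39n^5 for all n ≥ 9.
Base case (n = 9): 3·5^n = 5859375 and 39n^5 = 2302911, so 5859375 ≥ 2302911.
Inductive step: assume the claim holds for n = r, so 3·5^r ≥ 39r^5.
Then 3·5^(r + 1) = 5·(3·5^r) ≥ 5·(39r^5).
Also, for r ≥ 9 we have 5·(39r^5) ≥ 39(r+1)^5, since 5 ≥ (1 + 1/r)^5 for all r ≥ 9.
Combining, 3·5^(r + 1) ≥ 39(r+1)^5.
By the principle of mathematical induction, the result holds for all n ≥ 9.
Hence the smallest such n₀ is 9.

n₀ = 9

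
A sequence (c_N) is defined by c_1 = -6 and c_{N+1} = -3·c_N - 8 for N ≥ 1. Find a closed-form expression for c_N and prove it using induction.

Computing the first terms: c_1 = -6, c_2 = 10, c_3 = -38. This suggests c_N = -4(-3)^(N - 1) - 2.
Base step (N = 1): the formula gives -6 = -6 = c_1.
For the inductive step, assume it holds for an arbitrary r ≥ 1, so c_r = -4(-3)^(r - 1) - 2.
Then c_{r+1} = -3·c_r - 8 = -3·(-4(-3)^(r - 1) - 2) - 8 = -4(-3)^r - 2 = -4(-3)^((r+1) - 1) - 2,
which is the claimed formula at N = r+1.
By induction, the statement is established for all N ≥ 1.

c_N = -4(-3)^(N - 1) - 2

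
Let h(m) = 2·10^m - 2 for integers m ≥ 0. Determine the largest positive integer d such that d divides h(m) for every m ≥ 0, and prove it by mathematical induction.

Computing the first values: h(0) = 0 and h(1) = 18; gcd(0, 18) = 18, so d ≤ 18.
We prove 18 | 2·10^m - 2 for all m ≥ 0 by induction on m.
Base step (m = 0): h(0) = 0 = 18·(0), so 18 | h(0).
For the inductive step, assume it holds for an arbitrary j ≥ 0, i.e. 18 | h(j). Then
h(j+1) = 2·10^(j+1) - 2 = 10·(2·10^j - 2) + 18 = 10·h(j) + 18. The first term is divisible by 18 by the inductive hypothesis, and 18 is divisible by 18. Hence 18 | h(j+1).
By induction, the statement is established for all m ≥ 0.
Therefore the largest such d is 18.

d = 18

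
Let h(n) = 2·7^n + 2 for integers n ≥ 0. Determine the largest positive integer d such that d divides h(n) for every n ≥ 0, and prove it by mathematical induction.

Computing the first values: h(0) = 4 and h(1) = 16; gcd(4, 16) = 4, so d ≤ 4.
We prove 4 | 2·7^n + 2 for all n ≥ 0 by induction on n.
When n = 0: h(0) = 4 = 4·(1), so 4 | h(0).
Suppose the result is true for n = p, i.e. 4 | h(p). Then
h(p+1) = 2·7^(p+1) + 2 = 7·(2·7^p + 2) - 12 = 7·h(p) - 12. The first term is divisible by 4 by the inductive hypothesis, and -12 is divisible by 4. Hence 4 | h(p+1).
Hence, by induction on n, the claim holds for every n ≥ 0.
Therefore the largest such d is 4.

d = 4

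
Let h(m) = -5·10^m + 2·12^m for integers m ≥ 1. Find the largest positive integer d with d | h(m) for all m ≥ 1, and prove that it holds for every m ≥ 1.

d = 2

Computing the first values: h(1) = -26 and h(2) = -212; gcd(-26, -212) = 2, so d ≤ 2.
We prove 2 | -5·10^m + 2·12^m for all m ≥ 1 by induction on m.
When m = 1: h(1) = -26 = 2·(-13), so 2 | h(1).
Inductive step: suppose the statement holds for some p ≥ 1, i.e. 2 | h(p). Then
h(p+1) − 12·h(p) = (-5·10^(p+1) + 2·12^(p+1)) − 12·(-5·10^p + 2·12^p) = (-5)·10^p·(10 − 12) = (10)·10^p. Since 2 | h(p) by the inductive hypothesis, 2 | 12·h(p); and 2 | 10 since 10 = 2·5. Therefore 2 | h(p+1).
Hence, by induction on m, the claim holds for every m ≥ 1.
Therefore the largest such d is 2.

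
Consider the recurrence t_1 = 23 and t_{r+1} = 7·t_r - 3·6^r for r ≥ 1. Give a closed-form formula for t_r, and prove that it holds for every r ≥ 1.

Computing the first terms: t_1 = 23, t_2 = 143, t_3 = 893. This suggests t_r = 3·6^r + 5·7^(r - 1).
Base case (r = 1): the formula gives 23 = 23 = t_1.
Inductive step: suppose the statement holds for some k ≥ 1, so t_k = 3·6^k + 5·7^(k - 1).
Then t_{k+1} = 7·t_k - 3·6^k = 7·(3·6^k + 5·7^(k - 1)) - 3·6^k = 3·6^(k + 1) + 5·7^k = 3·6^(k+1) + 5·7^((k+1) - 1),
which is the claimed formula at r = k+1.
By induction, the statement is established for all r ≥ 1.

t_r = 3·6^r + 5·7^(r - 1)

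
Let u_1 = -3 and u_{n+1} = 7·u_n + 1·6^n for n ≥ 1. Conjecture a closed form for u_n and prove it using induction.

Computing the first terms: u_1 = -3, u_2 = -15, u_3 = -69. This suggests u_n = -6^n + 3·7^(n - 1).
Base case (n = 1): the formula gives -3 = -3 = u_1.
Inductive step: suppose the statement holds for some k ≥ 1, so u_k = -6^k + 3·7^(k - 1).
Then u_{k+1} = 7·u_k + 1·6^k = 7·(-6^k + 3·7^(k - 1)) + 1·6^k = -6^(k + 1) + 3·7^k = -6^(k+1) + 3·7^((k+1) - 1),
which is the claimed formula at n = k+1.
By the principle of mathematical induction, the result holds for all n ≥ 1.

u_n = -6^n + 3·7^(n - 1)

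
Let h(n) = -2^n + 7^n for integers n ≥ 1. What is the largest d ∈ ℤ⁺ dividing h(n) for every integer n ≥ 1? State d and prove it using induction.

d = 5

Computing the first values: h(1) = 5 and h(2) = 45; gcd(5, 45) = 5, so d ≤ 5.
We prove 5 | -2^n + 7^n for all n ≥ 1 by induction on n.
Base case (n = 1): h(1) = 5 = 5·(1), so 5 | h(1).
For the inductive step, assume it holds for an arbitrary k ≥ 1, i.e. 5 | h(k). Then
7^{k+1} − 2^{k+1} = 7·7^k − 2·2^k = 7·(7^k − 2^k) + (5)·2^k. The first term is divisible by 5 by the inductive hypothesis, and the second term (5)·2^k is divisible by 5 since 5 | 5. Hence 5 | h(k+1).
By induction, the statement is established for all n ≥ 1.
Therefore the largest such d is 5.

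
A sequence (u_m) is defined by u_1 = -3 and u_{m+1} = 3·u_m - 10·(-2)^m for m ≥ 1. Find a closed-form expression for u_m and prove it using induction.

u_m = -(-2)^(m + 1) + 3^(m - 1)

Computing the first terms: u_1 = -3, u_2 = 11, u_3 = -7. This suggests u_m = -(-2)^(m + 1) + 3^(m - 1).
Base case (m = 1): the formula gives -3 = -3 = u_1.
Inductive step: suppose the statement holds for some i ≥ 1, so u_i = -(-2)^(i + 1) + 3^(i - 1).
Then u_{i+1} = 3·u_i - 10·(-2)^i = 3·(-(-2)^(i + 1) + 3^(i - 1)) - 10·(-2)^i = -(-2)^(i + 2) + 3^i = -(-2)^((i+1) + 1) + 3^((i+1) - 1),
which is the claimed formula at m = i+1.
By the principle of mathematical induction, the result holds for all m ≥ 1.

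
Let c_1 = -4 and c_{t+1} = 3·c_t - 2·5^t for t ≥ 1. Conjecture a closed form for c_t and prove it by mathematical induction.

c_t = 3^(t - 1) - 5^t

Computing the first terms: c_1 = -4, c_2 = -22, c_3 = -116. This suggests c_t = 3^(t - 1) - 5^t.
Base case (t = 1): the formula gives -4 = -4 = c_1.
Inductive step: assume the claim holds for t = k, so c_k = 3^(k - 1) - 5^k.
Then c_{k+1} = 3·c_k - 2·5^k = 3·(3^(k - 1) - 5^k) - 2·5^k = 3^k - 5^(k + 1) = 3^((k+1) - 1) - 5^(k+1),
which is the claimed formula at t = k+1.
Hence, by induction on t, the claim holds for every t ≥ 1.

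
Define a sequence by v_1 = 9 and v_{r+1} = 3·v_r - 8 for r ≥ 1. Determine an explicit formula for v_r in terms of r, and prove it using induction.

v_r = 5·3^(r - 1) + 4

Computing the first terms: v_1 = 9, v_2 = 19, v_3 = 49. This suggests v_r = 5·3^(r - 1) + 4.
Base step (r = 1): the formula gives 9 = 9 = v_1.
Suppose the result is true for r = i, so v_i = 5·3^(i - 1) + 4.
Then v_{i+1} = 3·v_i - 8 = 3·(5·3^(i - 1) + 4) - 8 = 5·3^i + 4 = 5·3^((i+1) - 1) + 4,
which is the claimed formula at r = i+1.
Hence, by induction on r, the claim holds for every r ≥ 1.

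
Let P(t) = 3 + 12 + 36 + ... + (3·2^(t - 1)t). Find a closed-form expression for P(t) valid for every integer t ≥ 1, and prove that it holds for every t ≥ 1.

We claim P(t) = 3·2^t(t - 1) + 3 for all t ≥ 1.
Base case (t = 1): P(1) = 3, and the closed form gives 3. They agree.
For the inductive step, assume it holds for an arbitrary j ≥ 1, so P(j) = 3·2^j(j - 1) + 3.
Then P(j+1) = P(j) + (3·2^j(j + 1)) = (3·2^j(j - 1) + 3) + (3·2^j(j + 1)).
Simplifying, P(j+1) = 6·2^j·j + 3 = 3·2^(j+1)((j+1) - 1) + 3,
which is the closed form with t = j+1.
By the principle of mathematical induction, the result holds for all t ≥ 1.

P(t) = 3·2^t(t - 1) + 3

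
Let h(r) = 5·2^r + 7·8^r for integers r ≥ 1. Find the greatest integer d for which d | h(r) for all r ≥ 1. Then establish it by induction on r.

d = 6

Computing the first values: h(1) = 66 and h(2) = 468; gcd(66, 468) = 6, so d ≤ 6.
We prove 6 | 5·2^r + 7·8^r for all r ≥ 1 by induction on r.
Base step (r = 1): h(1) = 66 = 6·(11), so 6 | h(1).
Inductive step: assume the claim holds for r = k, i.e. 6 | h(k). Then
h(k+1) − 8·h(k) = (5·2^(k+1) + 7·8^(k+1)) − 8·(5·2^k + 7·8^k) = (5)·2^k·(2 − 8) = (-30)·2^k. Since 6 | h(k) by the inductive hypothesis, 6 | 8·h(k); and 6 | -30 since -30 = 6·-5. Therefore 6 | h(k+1).
This completes the induction.
Therefore the largest such d is 6.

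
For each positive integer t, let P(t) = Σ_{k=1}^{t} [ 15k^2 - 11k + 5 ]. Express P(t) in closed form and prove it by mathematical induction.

P(t) = t(5t^2 + 2t + 2)

We claim P(t) = t(5t^2 + 2t + 2) for all t ≥ 1.
Base step (t = 1): P(1) = 9, and the closed form gives 9. They agree.
Inductive step: assume the claim holds for t = k, so P(k) = k(5k^2 + 2k + 2).
Then P(k+1) = P(k) + (15k^2 + 19k + 9) = (k(5k^2 + 2k + 2)) + (15k^2 + 19k + 9).
Simplifying, P(k+1) = (k + 1)(5k^2 + 12k + 9) = (k+1)(5(k+1)^2 + 2(k+1) + 2),
which is the closed form with t = k+1.
By the principle of mathematical induction, the result holds for all t ≥ 1.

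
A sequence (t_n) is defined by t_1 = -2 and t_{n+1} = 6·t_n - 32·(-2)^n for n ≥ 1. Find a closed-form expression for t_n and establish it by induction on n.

t_n = (-2)^(n + 2) + 6^n

Computing the first terms: t_1 = -2, t_2 = 52, t_3 = 184. This suggests t_n = (-2)^(n + 2) + 6^n.
Base step (n = 1): the formula gives -2 = -2 = t_1.
Inductive step: assume the claim holds for n = r, so t_r = (-2)^(r + 2) + 6^r.
Then t_{r+1} = 6·t_r - 32·(-2)^r = 6·((-2)^(r + 2) + 6^r) - 32·(-2)^r = (-2)^(r + 3) + 6^(r + 1) = (-2)^((r+1) + 2) + 6^(r+1),
which is the claimed formula at n = r+1.
Hence, by induction on n, the claim holds for every n ≥ 1.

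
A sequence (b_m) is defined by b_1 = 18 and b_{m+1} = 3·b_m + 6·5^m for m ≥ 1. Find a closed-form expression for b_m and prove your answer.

b_m = 3^m + 3·5^m

Computing the first terms: b_1 = 18, b_2 = 84, b_3 = 402. This suggests b_m = 3^m + 3·5^m.
For the base case m = 1: the formula gives 18 = 18 = b_1.
Suppose the result is true for m = i, so b_i = 3^i + 3·5^i.
Then b_{i+1} = 3·b_i + 6·5^i = 3·(3^i + 3·5^i) + 6·5^i = 3^(i + 1) + 3·5^(i + 1),
which is the claimed formula at m = i+1.
By the principle of mathematical induction, the result holds for all m ≥ 1.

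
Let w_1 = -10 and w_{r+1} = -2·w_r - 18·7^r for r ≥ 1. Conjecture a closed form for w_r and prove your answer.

w_r = (-2)^(r + 1) - 2·7^r

Computing the first terms: w_1 = -10, w_2 = -106, w_3 = -670. This suggests w_r = (-2)^(r + 1) - 2·7^r.
Base case (r = 1): the formula gives -10 = -10 = w_1.
Inductive step: assume the claim holds for r = k, so w_k = (-2)^(k + 1) - 2·7^k.
Then w_{k+1} = -2·w_k - 18·7^k = -2·((-2)^(k + 1) - 2·7^k) - 18·7^k = (-2)^(k + 2) - 2·7^(k + 1) = (-2)^((k+1) + 1) - 2·7^(k+1),
which is the claimed formula at r = k+1.
By the principle of mathematical induction, the result holds for all r ≥ 1.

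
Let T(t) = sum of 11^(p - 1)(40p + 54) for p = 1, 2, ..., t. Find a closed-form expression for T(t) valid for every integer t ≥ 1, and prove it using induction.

We claim T(t) = 11^t(4t + 5) - 5 for all t ≥ 1.
Base case (t = 1): T(1) = 94, and the closed form gives 94. They agree.
Inductive step: suppose the statement holds for some p ≥ 1, so T(p) = 11^p(4p + 5) - 5.
Then T(p+1) = T(p) + (11^p(40p + 94)) = (11^p(4p + 5) - 5) + (11^p(40p + 94)).
Simplifying, T(p+1) = 44·11^p·p + 99·11^p - 5 = 11^(p+1)(4(p+1) + 5) - 5,
which is the closed form with t = p+1.
Hence, by induction on t, the claim holds for every t ≥ 1.

T(t) = 11^t(4t + 5) - 5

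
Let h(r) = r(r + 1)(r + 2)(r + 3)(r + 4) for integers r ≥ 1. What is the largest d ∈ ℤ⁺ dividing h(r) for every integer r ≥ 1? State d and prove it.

d = 120

Computing the first values: h(1) = 120 and h(2) = 720; gcd(120, 720) = 120, so d ≤ 120.
We prove 120 | r(r + 1)(r + 2)(r + 3)(r + 4) for all r ≥ 1 by induction on r.
Base step (r = 1): h(1) = 120 = 120·(1), so 120 | h(1).
For the inductive step, assume it holds for an arbitrary i ≥ 1, i.e. 120 | h(i). Then
h(i+1) − h(i) = (i+1)·(i+2)·(i+3)·(i+4)·(i+5) − i·(i+1)·(i+2)·(i+3)·(i+4) = (i+1)·(i+2)·(i+3)·(i+4)·[(i+5) − i] = 5·(i+1)·(i+2)·(i+3)·(i+4). The product of 4 consecutive integers is divisible by (4)! = 24, so h(i+1) − h(i) is divisible by 5·24 = 120. By the inductive hypothesis 120 | h(i), hence 120 | h(i+1).
Hence, by induction on r, the claim holds for every r ≥ 1.
Therefore the largest such d is 120.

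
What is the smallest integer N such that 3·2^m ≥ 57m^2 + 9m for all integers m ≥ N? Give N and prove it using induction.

N = 12

At m = 11: 6144 < 6996, so the inequality fails and N ≥ 12. We prove 3·2^m ≥ 57m^2 + 9m for all m ≥ 12.
When m = 12: 3·2^m = 12288 and 57m^2 + 9m = 8316, so 12288 ≥ 8316.
Suppose the result is true for m = p, so 3·2^p ≥ 57p^2 + 9p.
Then 3·2^(p + 1) = 2·(3·2^p) ≥ 2·(57p^2 + 9p).
Also, for p ≥ 12 we have 2·(57p^2 + 9p) ≥ 57(p+1)^2 + 9(p+1), since 2·(57p^2 + 9p) − (57(p+1)^2 + 9(p+1)) = 57p^2 - 105p - 66, which is nonnegative for all p ≥ 12.
Combining, 3·2^(p + 1) ≥ 57(p+1)^2 + 9(p+1).
This completes the induction.
Hence the smallest such N is 12.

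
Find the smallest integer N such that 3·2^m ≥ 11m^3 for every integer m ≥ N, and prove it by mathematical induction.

At m = 12: 12288 < 19008, so the inequality fails and N ≥ 13. We prove 3·2^m ≥ 11m^3 for all m ≥ 13.
When m = 13: 3·2^m = 24576 and 11m^3 = 24167, so 24576 ≥ 24167.
Suppose the result is true for m = p, so 3·2^p ≥ 11p^3.
Then 3·2^(p + 1) = 2·(3·2^p) ≥ 2·(11p^3).
Also, for p ≥ 13 we have 2·(11p^3) ≥ 11(p+1)^3, since 2 ≥ (1 + 1/p)^3 for all p ≥ 13.
Combining, 3·2^(p + 1) ≥ 11(p+1)^3.
By the principle of mathematical induction, the result holds for all m ≥ 13.
Hence the smallest such N is 13.

N = 13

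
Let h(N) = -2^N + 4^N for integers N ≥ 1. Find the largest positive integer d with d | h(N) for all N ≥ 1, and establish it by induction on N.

d = 2

Computing the first values: h(1) = 2 and h(2) = 12; gcd(2, 12) = 2, so d ≤ 2.
We prove 2 | -2^N + 4^N for all N ≥ 1 by induction on N.
Base step (N = 1): h(1) = 2 = 2·(1), so 2 | h(1).
Inductive step: suppose the statement holds for some j ≥ 1, i.e. 2 | h(j). Then
4^{j+1} − 2^{j+1} = 4·4^j − 2·2^j = 4·(4^j − 2^j) + (2)·2^j. The first term is divisible by 2 by the inductive hypothesis, and the second term (2)·2^j is divisible by 2 since 2 | 2. Hence 2 | h(j+1).
This completes the induction.
Therefore the largest such d is 2.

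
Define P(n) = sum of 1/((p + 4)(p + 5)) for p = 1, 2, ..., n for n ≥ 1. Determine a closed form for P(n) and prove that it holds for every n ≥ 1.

P(n) = n/(5(n + 5))

We claim P(n) = n/(5(n + 5)) for all n ≥ 1.
Base case (n = 1): P(1) = 1/30, and the closed form gives 1/30. They agree.
Inductive step: suppose the statement holds for some p ≥ 1, so P(p) = p/(5(p + 5)).
Then P(p+1) = P(p) + (1/((p + 5)(p + 6))) = (p/(5(p + 5))) + (1/((p + 5)(p + 6))).
Simplifying, P(p+1) = (p + 1)/(5(p + 6)) = (p+1)/(5((p+1) + 5)),
which is the closed form with n = p+1.
This completes the induction.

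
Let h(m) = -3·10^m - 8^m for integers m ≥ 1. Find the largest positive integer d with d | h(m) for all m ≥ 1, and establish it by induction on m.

Computing the first values: h(1) = -38 and h(2) = -364; gcd(-38, -364) = 2, so d ≤ 2.
We prove 2 | -3·10^m - 8^m for all m ≥ 1 by induction on m.
Base step (m = 1): h(1) = -38 = 2·(-19), so 2 | h(1).
For the inductive step, assume it holds for an arbitrary j ≥ 1, i.e. 2 | h(j). Then
h(j+1) − 10·h(j) = (-3·10^(j+1) - 8^(j+1)) − 10·(-3·10^j - 8^j) = (-1)·8^j·(8 − 10) = (2)·8^j. Since 2 | h(j) by the inductive hypothesis, 2 | 10·h(j); and 2 | 2 since 2 = 2·1. Therefore 2 | h(j+1).
By induction, the statement is established for all m ≥ 1.
Therefore the largest such d is 2.

d = 2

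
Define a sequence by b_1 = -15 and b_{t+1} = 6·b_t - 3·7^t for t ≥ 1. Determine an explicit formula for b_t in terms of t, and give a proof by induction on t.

b_t = 6^t - 3·7^t

Computing the first terms: b_1 = -15, b_2 = -111, b_3 = -813. This suggests b_t = 6^t - 3·7^t.
Base case (t = 1): the formula gives -15 = -15 = b_1.
Suppose the result is true for t = p, so b_p = 6^p - 3·7^p.
Then b_{p+1} = 6·b_p - 3·7^p = 6·(6^p - 3·7^p) - 3·7^p = 6^(p + 1) - 3·7^(p + 1),
which is the claimed formula at t = p+1.
By the principle of mathematical induction, the result holds for all t ≥ 1.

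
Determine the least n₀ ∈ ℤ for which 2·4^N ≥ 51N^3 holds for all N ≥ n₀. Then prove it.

At N = 6: 8192 < 11016, so the inequality fails and n₀ ≥ 7. We prove 2·4^N ≥ 51N^3 for all N ≥ 7.
For the base case N = 7: 2·4^N = 32768 and 51N^3 = 17493, so 32768 ≥ 17493.
Suppose the result is true for N = i, so 2·4^i ≥ 51i^3.
Then 2·4^(i + 1) = 4·(2·4^i) ≥ 4·(51i^3).
Also, for i ≥ 7 we have 4·(51i^3) ≥ 51(i+1)^3, since 4 ≥ (1 + 1/i)^3 for all i ≥ 7.
Combining, 2·4^(i + 1) ≥ 51(i+1)^3.
By the principle of mathematical induction, the result holds for all N ≥ 7.
Hence the smallest such n₀ is 7.

n₀ = 7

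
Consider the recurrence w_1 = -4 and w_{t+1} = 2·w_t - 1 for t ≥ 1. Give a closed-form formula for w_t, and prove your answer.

Computing the first terms: w_1 = -4, w_2 = -9, w_3 = -19. This suggests w_t = -5·2^(t - 1) + 1.
When t = 1: the formula gives -4 = -4 = w_1.
Suppose the result is true for t = m, so w_m = -5·2^(m - 1) + 1.
Then w_{m+1} = 2·w_m - 1 = 2·(-5·2^(m - 1) + 1) - 1 = -5·2^m + 1 = -5·2^((m+1) - 1) + 1,
which is the claimed formula at t = m+1.
By induction, the statement is established for all t ≥ 1.

w_t = -5·2^(t - 1) + 1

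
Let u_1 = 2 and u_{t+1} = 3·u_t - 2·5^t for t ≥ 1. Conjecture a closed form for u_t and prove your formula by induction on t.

u_t = 7·3^(t - 1) - 5^t

Computing the first terms: u_1 = 2, u_2 = -4, u_3 = -62. This suggests u_t = 7·3^(t - 1) - 5^t.
Base step (t = 1): the formula gives 2 = 2 = u_1.
Inductive step: suppose the statement holds for some p ≥ 1, so u_p = 7·3^(p - 1) - 5^p.
Then u_{p+1} = 3·u_p - 2·5^p = 3·(7·3^(p - 1) - 5^p) - 2·5^p = 7·3^p - 5^(p + 1) = 7·3^((p+1) - 1) - 5^(p+1),
which is the claimed formula at t = p+1.
By the principle of mathematical induction, the result holds for all t ≥ 1.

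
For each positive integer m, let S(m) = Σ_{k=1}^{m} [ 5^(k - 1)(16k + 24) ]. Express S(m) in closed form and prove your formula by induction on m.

S(m) = 5^m(4m + 5) - 5

We claim S(m) = 5^m(4m + 5) - 5 for all m ≥ 1.
Base step (m = 1): S(1) = 40, and the closed form gives 40. They agree.
For the inductive step, assume it holds for an arbitrary k ≥ 1, so S(k) = 5^k(4k + 5) - 5.
Then S(k+1) = S(k) + (5^k(16k + 40)) = (5^k(4k + 5) - 5) + (5^k(16k + 40)).
Simplifying, S(k+1) = 20·5^k·k + 45·5^k - 5 = 5^(k+1)(4(k+1) + 5) - 5,
which is the closed form with m = k+1.
By the principle of mathematical induction, the result holds for all m ≥ 1.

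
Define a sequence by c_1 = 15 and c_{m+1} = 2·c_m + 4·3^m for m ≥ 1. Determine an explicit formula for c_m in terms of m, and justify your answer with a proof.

Computing the first terms: c_1 = 15, c_2 = 42, c_3 = 120. This suggests c_m = 3·2^(m - 1) + 4·3^m.
Base case (m = 1): the formula gives 15 = 15 = c_1.
Suppose the result is true for m = k, so c_k = 3·2^(k - 1) + 4·3^k.
Then c_{k+1} = 2·c_k + 4·3^k = 2·(3·2^(k - 1) + 4·3^k) + 4·3^k = 3·2^k + 4·3^(k + 1) = 3·2^((k+1) - 1) + 4·3^(k+1),
which is the claimed formula at m = k+1.
By induction, the statement is established for all m ≥ 1.

c_m = 3·2^(m - 1) + 4·3^m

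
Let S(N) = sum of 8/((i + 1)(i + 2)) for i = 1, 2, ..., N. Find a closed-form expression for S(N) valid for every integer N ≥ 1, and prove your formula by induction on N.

We claim S(N) = 4N/(N + 2) for all N ≥ 1.
Base case (N = 1): S(1) = 4/3, and the closed form gives 4/3. They agree.
Inductive step: suppose the statement holds for some i ≥ 1, so S(i) = 4i/(i + 2).
Then S(i+1) = S(i) + (8/((i + 2)(i + 3))) = (4i/(i + 2)) + (8/((i + 2)(i + 3))).
Simplifying, S(i+1) = 4(i + 1)/(i + 3) = 4(i+1)/((i+1) + 2),
which is the closed form with N = i+1.
By the principle of mathematical induction, the result holds for all N ≥ 1.

S(N) = 4N/(N + 2)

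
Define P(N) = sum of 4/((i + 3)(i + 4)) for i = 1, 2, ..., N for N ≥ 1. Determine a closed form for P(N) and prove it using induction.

P(N) = N/(N + 4)

We claim P(N) = N/(N + 4) for all N ≥ 1.
For the base case N = 1: P(1) = 1/5, and the closed form gives 1/5. They agree.
Inductive step: assume the claim holds for N = i, so P(i) = i/(i + 4).
Then P(i+1) = P(i) + (4/((i + 4)(i + 5))) = (i/(i + 4)) + (4/((i + 4)(i + 5))).
Simplifying, P(i+1) = (i + 1)/(i + 5) = (i+1)/((i+1) + 4),
which is the closed form with N = i+1.
By the principle of mathematical induction, the result holds for all N ≥ 1.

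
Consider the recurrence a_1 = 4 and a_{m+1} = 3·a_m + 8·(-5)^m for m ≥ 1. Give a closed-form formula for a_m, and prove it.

Computing the first terms: a_1 = 4, a_2 = -28, a_3 = 116. This suggests a_m = -(-5)^m - 3^(m - 1).
For the base case m = 1: the formula gives 4 = 4 = a_1.
Inductive step: suppose the statement holds for some p ≥ 1, so a_p = -(-5)^p - 3^(p - 1).
Then a_{p+1} = 3·a_p + 8·(-5)^p = 3·(-(-5)^p - 3^(p - 1)) + 8·(-5)^p = -(-5)^(p + 1) - 3^p = -(-5)^(p+1) - 3^((p+1) - 1),
which is the claimed formula at m = p+1.
By induction, the statement is established for all m ≥ 1.

a_m = -(-5)^m - 3^(m - 1)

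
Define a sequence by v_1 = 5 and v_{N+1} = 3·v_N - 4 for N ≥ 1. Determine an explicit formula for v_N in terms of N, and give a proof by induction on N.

v_N = 3^N + 2

Computing the first terms: v_1 = 5, v_2 = 11, v_3 = 29. This suggests v_N = 3^N + 2.
Base case (N = 1): the formula gives 5 = 5 = v_1.
For the inductive step, assume it holds for an arbitrary j ≥ 1, so v_j = 3^j + 2.
Then v_{j+1} = 3·v_j - 4 = 3·(3^j + 2) - 4 = 3^(j + 1) + 2,
which is the claimed formula at N = j+1.
By induction, the statement is established for all N ≥ 1.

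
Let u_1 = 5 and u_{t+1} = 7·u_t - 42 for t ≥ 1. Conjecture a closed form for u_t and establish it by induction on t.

u_t = -2·7^(t - 1) + 7

Computing the first terms: u_1 = 5, u_2 = -7, u_3 = -91. This suggests u_t = -2·7^(t - 1) + 7.
When t = 1: the formula gives 5 = 5 = u_1.
Inductive step: suppose the statement holds for some i ≥ 1, so u_i = -2·7^(i - 1) + 7.
Then u_{i+1} = 7·u_i - 42 = 7·(-2·7^(i - 1) + 7) - 42 = -2·7^i + 7 = -2·7^((i+1) - 1) + 7,
which is the claimed formula at t = i+1.
This completes the induction.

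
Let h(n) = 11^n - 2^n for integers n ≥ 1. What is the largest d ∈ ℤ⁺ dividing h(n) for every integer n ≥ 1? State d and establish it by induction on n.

d = 9

Computing the first values: h(1) = 9 and h(2) = 117; gcd(9, 117) = 9, so d ≤ 9.
We prove 9 | 11^n - 2^n for all n ≥ 1 by induction on n.
For the base case n = 1: h(1) = 9 = 9·(1), so 9 | h(1).
Inductive step: assume the claim holds for n = m, i.e. 9 | h(m). Then
11^{m+1} − 2^{m+1} = 11·11^m − 2·2^m = 11·(11^m − 2^m) + (9)·2^m. The first term is divisible by 9 by the inductive hypothesis, and the second term (9)·2^m is divisible by 9 since 9 | 9. Hence 9 | h(m+1).
By induction, the statement is established for all n ≥ 1.
Therefore the largest such d is 9.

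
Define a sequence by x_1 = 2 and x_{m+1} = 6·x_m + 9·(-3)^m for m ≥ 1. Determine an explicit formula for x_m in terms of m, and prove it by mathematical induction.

x_m = -(-3)^m - 6^(m - 1)

Computing the first terms: x_1 = 2, x_2 = -15, x_3 = -9. This suggests x_m = -(-3)^m - 6^(m - 1).
For the base case m = 1: the formula gives 2 = 2 = x_1.
Inductive step: assume the claim holds for m = j, so x_j = -(-3)^j - 6^(j - 1).
Then x_{j+1} = 6·x_j + 9·(-3)^j = 6·(-(-3)^j - 6^(j - 1)) + 9·(-3)^j = -(-3)^(j + 1) - 6^j = -(-3)^(j+1) - 6^((j+1) - 1),
which is the claimed formula at m = j+1.
By the principle of mathematical induction, the result holds for all m ≥ 1.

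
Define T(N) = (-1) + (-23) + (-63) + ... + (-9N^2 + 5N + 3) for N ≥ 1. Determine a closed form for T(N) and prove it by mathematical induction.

T(N) = -N(3N^2 + 2N - 4)

We claim T(N) = -N(3N^2 + 2N - 4) for all N ≥ 1.
Base step (N = 1): T(1) = -1, and the closed form gives -1. They agree.
Inductive step: suppose the statement holds for some j ≥ 1, so T(j) = j(-3j^2 - 2j + 4).
Then T(j+1) = T(j) + (5j - 9(j + 1)^2 + 8) = (j(-3j^2 - 2j + 4)) + (5j - 9(j + 1)^2 + 8).
Simplifying, T(j+1) = -(j + 1)(3j^2 + 8j + 1) = -(j+1)(3(j+1)^2 + 2(j+1) - 4),
which is the closed form with N = j+1.
Hence, by induction on N, the claim holds for every N ≥ 1.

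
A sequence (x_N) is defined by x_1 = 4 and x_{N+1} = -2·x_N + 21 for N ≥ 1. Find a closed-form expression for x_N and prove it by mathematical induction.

x_N = -3(-2)^(N - 1) + 7

Computing the first terms: x_1 = 4, x_2 = 13, x_3 = -5. This suggests x_N = -3(-2)^(N - 1) + 7.
Base case (N = 1): the formula gives 4 = 4 = x_1.
Inductive step: assume the claim holds for N = m, so x_m = -3(-2)^(m - 1) + 7.
Then x_{m+1} = -2·x_m + 21 = -2·(-3(-2)^(m - 1) + 7) + 21 = -3(-2)^m + 7 = -3(-2)^((m+1) - 1) + 7,
which is the claimed formula at N = m+1.
By the principle of mathematical induction, the result holds for all N ≥ 1.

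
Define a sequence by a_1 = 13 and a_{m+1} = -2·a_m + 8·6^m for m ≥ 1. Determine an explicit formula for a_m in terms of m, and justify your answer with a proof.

a_m = 7(-2)^(m - 1) + 6^m

Computing the first terms: a_1 = 13, a_2 = 22, a_3 = 244. This suggests a_m = 7(-2)^(m - 1) + 6^m.
For the base case m = 1: the formula gives 13 = 13 = a_1.
Inductive step: assume the claim holds for m = j, so a_j = 7(-2)^(j - 1) + 6^j.
Then a_{j+1} = -2·a_j + 8·6^j = -2·(7(-2)^(j - 1) + 6^j) + 8·6^j = 7(-2)^j + 6^(j + 1) = 7(-2)^((j+1) - 1) + 6^(j+1),
which is the claimed formula at m = j+1.
By induction, the statement is established for all m ≥ 1.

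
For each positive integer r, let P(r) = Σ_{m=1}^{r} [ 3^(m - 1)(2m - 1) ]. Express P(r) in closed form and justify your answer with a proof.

We claim P(r) = 3^r(r - 1) + 1 for all r ≥ 1.
When r = 1: P(1) = 1, and the closed form gives 1. They agree.
Inductive step: suppose the statement holds for some m ≥ 1, so P(m) = 3^m(m - 1) + 1.
Then P(m+1) = P(m) + (3^m(2m + 1)) = (3^m(m - 1) + 1) + (3^m(2m + 1)).
Simplifying, P(m+1) = 3^(m + 1)m + 1 = 3^(m+1)((m+1) - 1) + 1,
which is the closed form with r = m+1.
Hence, by induction on r, the claim holds for every r ≥ 1.

P(r) = 3^r(r - 1) + 1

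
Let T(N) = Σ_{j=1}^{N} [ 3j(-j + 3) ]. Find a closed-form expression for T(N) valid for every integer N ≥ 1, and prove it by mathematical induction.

T(N) = -N(N - 4)(N + 1)

We claim T(N) = -N(N - 4)(N + 1) for all N ≥ 1.
When N = 1: T(1) = 6, and the closed form gives 6. They agree.
For the inductive step, assume it holds for an arbitrary j ≥ 1, so T(j) = j(-j^2 + 3j + 4).
Then T(j+1) = T(j) + (-3j^2 + 3j + 6) = (j(-j^2 + 3j + 4)) + (-3j^2 + 3j + 6).
Simplifying, T(j+1) = -(j - 3)(j + 1)(j + 2) = -(j+1)((j+1) - 4)((j+1) + 1),
which is the closed form with N = j+1.
By induction, the statement is established for all N ≥ 1.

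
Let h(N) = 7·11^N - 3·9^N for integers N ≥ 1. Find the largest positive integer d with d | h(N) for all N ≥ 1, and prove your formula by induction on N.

Computing the first values: h(1) = 50 and h(2) = 604; gcd(50, 604) = 2, so d ≤ 2.
We prove 2 | 7·11^N - 3·9^N for all N ≥ 1 by induction on N.
When N = 1: h(1) = 50 = 2·(25), so 2 | h(1).
Inductive step: assume the claim holds for N = j, i.e. 2 | h(j). Then
h(j+1) − 11·h(j) = (7·11^(j+1) - 3·9^(j+1)) − 11·(7·11^j - 3·9^j) = (-3)·9^j·(9 − 11) = (6)·9^j. Since 2 | h(j) by the inductive hypothesis, 2 | 11·h(j); and 2 | 6 since 6 = 2·3. Therefore 2 | h(j+1).
By the principle of mathematical induction, the result holds for all N ≥ 1.
Therefore the largest such d is 2.

d = 2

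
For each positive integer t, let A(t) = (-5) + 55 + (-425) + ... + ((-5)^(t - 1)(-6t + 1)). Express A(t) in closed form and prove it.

A(t) = (-5)^t·t

We claim A(t) = (-5)^t·t for all t ≥ 1.
For the base case t = 1: A(1) = -5, and the closed form gives -5. They agree.
For the inductive step, assume it holds for an arbitrary p ≥ 1, so A(p) = (-5)^p·p.
Then A(p+1) = A(p) + ((-5)^p(-6p - 5)) = ((-5)^p·p) + ((-5)^p(-6p - 5)).
Simplifying, A(p+1) = (-5)^(p + 1)(p + 1) = (-5)^(p+1)·(p+1),
which is the closed form with t = p+1.
This completes the induction.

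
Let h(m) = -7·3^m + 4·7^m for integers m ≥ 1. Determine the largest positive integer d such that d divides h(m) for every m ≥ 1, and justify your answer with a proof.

d = 7

Computing the first values: h(1) = 7 and h(2) = 133; gcd(7, 133) = 7, so d ≤ 7.
We prove 7 | -7·3^m + 4·7^m for all m ≥ 1 by induction on m.
Base step (m = 1): h(1) = 7 = 7·(1), so 7 | h(1).
Inductive step: suppose the statement holds for some j ≥ 1, i.e. 7 | h(j). Then
h(j+1) − 7·h(j) = (-7·3^(j+1) + 4·7^(j+1)) − 7·(-7·3^j + 4·7^j) = (-7)·3^j·(3 − 7) = (28)·3^j. Since 7 | h(j) by the inductive hypothesis, 7 | 7·h(j); and 7 | 28 since 28 = 7·4. Therefore 7 | h(j+1).
Hence, by induction on m, the claim holds for every m ≥ 1.
Therefore the largest such d is 7.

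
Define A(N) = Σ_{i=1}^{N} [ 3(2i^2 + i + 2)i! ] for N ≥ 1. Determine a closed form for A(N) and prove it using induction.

A(N) = (6N + 3)(N + 1)! - 3

We claim A(N) = (6N + 3)(N + 1)! - 3 for all N ≥ 1.
For the base case N = 1: A(1) = 15, and the closed form gives 15. They agree.
Inductive step: assume the claim holds for N = i, so A(i) = (6i + 3)(i + 1)! - 3.
Then A(i+1) = A(i) + (3(2i^2 + 5i + 5)(i + 1)!) = ((6i + 3)(i + 1)! - 3) + (3(2i^2 + 5i + 5)(i + 1)!).
Simplifying, A(i+1) = (6(i+1) + 3)((i+1) + 1)! - 3,
which is the closed form with N = i+1.
Hence, by induction on N, the claim holds for every N ≥ 1.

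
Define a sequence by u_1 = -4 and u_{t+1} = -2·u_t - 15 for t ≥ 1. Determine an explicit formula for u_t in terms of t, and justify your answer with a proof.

Computing the first terms: u_1 = -4, u_2 = -7, u_3 = -1. This suggests u_t = (-2)^(t - 1) - 5.
Base case (t = 1): the formula gives -4 = -4 = u_1.
Suppose the result is true for t = j, so u_j = (-2)^(j - 1) - 5.
Then u_{j+1} = -2·u_j - 15 = -2·((-2)^(j - 1) - 5) - 15 = (-2)^j - 5 = (-2)^((j+1) - 1) - 5,
which is the claimed formula at t = j+1.
This completes the induction.

u_t = (-2)^(t - 1) - 5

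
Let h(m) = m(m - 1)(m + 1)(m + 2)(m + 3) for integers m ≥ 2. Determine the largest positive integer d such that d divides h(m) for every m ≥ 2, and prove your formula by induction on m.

d = 120

Computing the first values: h(2) = 120 and h(3) = 720; gcd(120, 720) = 120, so d ≤ 120.
We prove 120 | m(m - 1)(m + 1)(m + 2)(m + 3) for all m ≥ 2 by induction on m.
Base case (m = 2): h(2) = 120 = 120·(1), so 120 | h(2).
For the inductive step, assume it holds for an arbitrary j ≥ 2, i.e. 120 | h(j). Then
h(j+1) − h(j) = j·(j+1)·(j+2)·(j+3)·(j+4) − (j-1)·j·(j+1)·(j+2)·(j+3) = j·(j+1)·(j+2)·(j+3)·[(j+4) − (j-1)] = 5·j·(j+1)·(j+2)·(j+3). The product of 4 consecutive integers is divisible by (4)! = 24, so h(j+1) − h(j) is divisible by 5·24 = 120. By the inductive hypothesis 120 | h(j), hence 120 | h(j+1).
By induction, the statement is established for all m ≥ 2.
Therefore the largest such d is 120.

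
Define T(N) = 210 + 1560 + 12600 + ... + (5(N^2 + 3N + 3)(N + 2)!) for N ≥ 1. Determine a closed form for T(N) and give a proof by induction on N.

We claim T(N) = (5N + 5)(N + 3)! - 30 for all N ≥ 1.
For the base case N = 1: T(1) = 210, and the closed form gives 210. They agree.
Inductive step: suppose the statement holds for some p ≥ 1, so T(p) = (5p + 5)(p + 3)! - 30.
Then T(p+1) = T(p) + (5(p^2 + 5p + 7)(p + 3)!) = ((5p + 5)(p + 3)! - 30) + (5(p^2 + 5p + 7)(p + 3)!).
Simplifying, T(p+1) = (5(p+1) + 5)((p+1) + 3)! - 30,
which is the closed form with N = p+1.
This completes the induction.

T(N) = (5N + 5)(N + 3)! - 30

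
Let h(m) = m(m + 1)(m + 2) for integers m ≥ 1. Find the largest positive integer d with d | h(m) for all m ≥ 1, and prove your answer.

Computing the first values: h(1) = 6 and h(2) = 24; gcd(6, 24) = 6, so d ≤ 6.
We prove 6 | m(m + 1)(m + 2) for all m ≥ 1 by induction on m.
When m = 1: h(1) = 6 = 6·(1), so 6 | h(1).
Inductive step: suppose the statement holds for some i ≥ 1, i.e. 6 | h(i). Then
h(i+1) − h(i) = (i+1)·(i+2)·(i+3) − i·(i+1)·(i+2) = (i+1)·(i+2)·[(i+3) − i] = 3·(i+1)·(i+2). The product of 2 consecutive integers is divisible by (2)! = 2, so h(i+1) − h(i) is divisible by 3·2 = 6. By the inductive hypothesis 6 | h(i), hence 6 | h(i+1).
This completes the induction.
Therefore the largest such d is 6.

d = 6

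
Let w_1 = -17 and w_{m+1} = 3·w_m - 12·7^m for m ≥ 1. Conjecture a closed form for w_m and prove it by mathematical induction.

Computing the first terms: w_1 = -17, w_2 = -135, w_3 = -993. This suggests w_m = 4·3^(m - 1) - 3·7^m.
When m = 1: the formula gives -17 = -17 = w_1.
For the inductive step, assume it holds for an arbitrary k ≥ 1, so w_k = 4·3^(k - 1) - 3·7^k.
Then w_{k+1} = 3·w_k - 12·7^k = 3·(4·3^(k - 1) - 3·7^k) - 12·7^k = 4·3^k - 3·7^(k + 1) = 4·3^((k+1) - 1) - 3·7^(k+1),
which is the claimed formula at m = k+1.
By the principle of mathematical induction, the result holds for all m ≥ 1.

w_m = 4·3^(m - 1) - 3·7^m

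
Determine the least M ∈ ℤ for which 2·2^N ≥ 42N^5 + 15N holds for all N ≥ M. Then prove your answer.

M = 29

At N = 28: 536870912 < 722835876, so the inequality fails and M ≥ 29. We prove 2·2^N ≥ 42N^5 + 15N for all N ≥ 29.
Base step (N = 29): 2·2^N = 1073741824 and 42N^5 + 15N = 861468693, so 1073741824 ≥ 861468693.
Suppose the result is true for N = k, so 2·2^k ≥ 42k^5 + 15k.
Then 2·2^(k + 1) = 2·(2·2^k) ≥ 2·(42k^5 + 15k).
Also, for k ≥ 29 we have 2·(42k^5 + 15k) ≥ 42(k+1)^5 + 15(k+1), since 2·(42k^5 + 15k) − (42(k+1)^5 + 15(k+1)) = 42k^5 - 210k^4 - 420k^3 - 420k^2 - 195k - 57, which is nonnegative for all k ≥ 29.
Combining, 2·2^(k + 1) ≥ 42(k+1)^5 + 15(k+1).
By induction, the statement is established for all N ≥ 29.
Hence the smallest such M is 29.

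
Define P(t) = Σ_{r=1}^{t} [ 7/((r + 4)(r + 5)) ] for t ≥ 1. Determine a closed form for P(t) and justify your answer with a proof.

P(t) = 7t/(5(t + 5))

We claim P(t) = 7t/(5(t + 5)) for all t ≥ 1.
Base step (t = 1): P(1) = 7/30, and the closed form gives 7/30. They agree.
Inductive step: assume the claim holds for t = r, so P(r) = 7r/(5(r + 5)).
Then P(r+1) = P(r) + (7/((r + 5)(r + 6))) = (7r/(5(r + 5))) + (7/((r + 5)(r + 6))).
Simplifying, P(r+1) = 7(r + 1)/(5(r + 6)) = 7(r+1)/(5((r+1) + 5)),
which is the closed form with t = r+1.
By the principle of mathematical induction, the result holds for all t ≥ 1.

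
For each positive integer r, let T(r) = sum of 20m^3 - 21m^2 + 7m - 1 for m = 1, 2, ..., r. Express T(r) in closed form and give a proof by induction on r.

We claim T(r) = r(5r^3 + 3r^2 - 2r - 1) for all r ≥ 1.
For the base case r = 1: T(1) = 5, and the closed form gives 5. They agree.
Inductive step: assume the claim holds for r = m, so T(m) = m(5m^3 + 3m^2 - 2m - 1).
Then T(m+1) = T(m) + (20m^3 + 39m^2 + 25m + 5) = (m(5m^3 + 3m^2 - 2m - 1)) + (20m^3 + 39m^2 + 25m + 5).
Simplifying, T(m+1) = (m + 1)(5m^3 + 18m^2 + 19m + 5) = (m+1)(5(m+1)^3 + 3(m+1)^2 - 2(m+1) - 1),
which is the closed form with r = m+1.
This completes the induction.

T(r) = r(5r^3 + 3r^2 - 2r - 1)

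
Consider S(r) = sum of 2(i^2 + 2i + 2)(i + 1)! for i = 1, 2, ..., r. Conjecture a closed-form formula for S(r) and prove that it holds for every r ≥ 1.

We claim S(r) = (2r + 2)(r + 2)! - 4 for all r ≥ 1.
Base step (r = 1): S(1) = 20, and the closed form gives 20. They agree.
Suppose the result is true for r = i, so S(i) = (2i + 2)(i + 2)! - 4.
Then S(i+1) = S(i) + (2(i^2 + 4i + 5)(i + 2)!) = ((2i + 2)(i + 2)! - 4) + (2(i^2 + 4i + 5)(i + 2)!).
Simplifying, S(i+1) = (2(i+1) + 2)((i+1) + 2)! - 4,
which is the closed form with r = i+1.
By the principle of mathematical induction, the result holds for all r ≥ 1.

S(r) = (2r + 2)(r + 2)! - 4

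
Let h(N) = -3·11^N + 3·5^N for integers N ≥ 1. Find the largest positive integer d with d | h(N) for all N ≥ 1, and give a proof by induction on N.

d = 18

Computing the first values: h(1) = -18 and h(2) = -288; gcd(-18, -288) = 18, so d ≤ 18.
We prove 18 | -3·11^N + 3·5^N for all N ≥ 1 by induction on N.
For the base case N = 1: h(1) = -18 = 18·(-1), so 18 | h(1).
Suppose the result is true for N = p, i.e. 18 | h(p). Then
h(p+1) − 11·h(p) = (-3·11^(p+1) + 3·5^(p+1)) − 11·(-3·11^p + 3·5^p) = (3)·5^p·(5 − 11) = (-18)·5^p. Since 18 | h(p) by the inductive hypothesis, 18 | 11·h(p); and 18 | -18 since -18 = 18·-1. Therefore 18 | h(p+1).
Hence, by induction on N, the claim holds for every N ≥ 1.
Therefore the largest such d is 18.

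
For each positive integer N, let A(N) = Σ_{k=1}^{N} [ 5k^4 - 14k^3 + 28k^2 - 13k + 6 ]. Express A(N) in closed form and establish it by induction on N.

A(N) = N(N^4 - N^3 + 4N^2 + 4N + 4)

We claim A(N) = N(N^4 - N^3 + 4N^2 + 4N + 4) for all N ≥ 1.
Base case (N = 1): A(1) = 12, and the closed form gives 12. They agree.
Inductive step: assume the claim holds for N = k, so A(k) = k(k^4 - k^3 + 4k^2 + 4k + 4).
Then A(k+1) = A(k) + (5k^4 + 6k^3 + 16k^2 + 21k + 12) = (k(k^4 - k^3 + 4k^2 + 4k + 4)) + (5k^4 + 6k^3 + 16k^2 + 21k + 12).
Simplifying, A(k+1) = (k + 1)(k^4 + 3k^3 + 7k^2 + 13k + 12) = (k+1)((k+1)^4 - (k+1)^3 + 4(k+1)^2 + 4(k+1) + 4),
which is the closed form with N = k+1.
By induction, the statement is established for all N ≥ 1.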